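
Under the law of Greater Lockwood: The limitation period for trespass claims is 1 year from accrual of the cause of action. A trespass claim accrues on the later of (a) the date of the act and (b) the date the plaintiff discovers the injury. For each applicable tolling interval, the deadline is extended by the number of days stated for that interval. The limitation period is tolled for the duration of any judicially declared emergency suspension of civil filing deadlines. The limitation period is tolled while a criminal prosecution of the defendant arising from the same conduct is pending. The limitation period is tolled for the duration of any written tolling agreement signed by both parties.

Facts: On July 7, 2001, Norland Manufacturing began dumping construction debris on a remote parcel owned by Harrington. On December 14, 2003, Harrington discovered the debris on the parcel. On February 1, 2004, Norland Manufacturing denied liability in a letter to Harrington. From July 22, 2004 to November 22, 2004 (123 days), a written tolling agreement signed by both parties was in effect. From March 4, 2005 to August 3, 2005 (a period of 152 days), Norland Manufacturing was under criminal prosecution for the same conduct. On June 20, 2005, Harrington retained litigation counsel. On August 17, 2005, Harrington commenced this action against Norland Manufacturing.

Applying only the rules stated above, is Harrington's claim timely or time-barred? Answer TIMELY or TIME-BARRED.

Taking the later of the act (July 7, 2001) and discovery (December 14, 2003), the claim accrued on December 14, 2003.
The untolled deadline — 1 year after December 14, 2003 — is December 14, 2004.
The period was tolled for 123 days by the written tolling agreement (July 22, 2004 to November 22, 2004), pushing the deadline to April 16, 2005.
Because the pending criminal prosecution ran from March 4, 2005 to August 3, 2005, the deadline is extended by 152 days to September 15, 2005.
Nothing else in the chronology tolls or restarts the period.
Filing on August 17, 2005 beat the September 15, 2005 deadline — the action is timely.

TIMELY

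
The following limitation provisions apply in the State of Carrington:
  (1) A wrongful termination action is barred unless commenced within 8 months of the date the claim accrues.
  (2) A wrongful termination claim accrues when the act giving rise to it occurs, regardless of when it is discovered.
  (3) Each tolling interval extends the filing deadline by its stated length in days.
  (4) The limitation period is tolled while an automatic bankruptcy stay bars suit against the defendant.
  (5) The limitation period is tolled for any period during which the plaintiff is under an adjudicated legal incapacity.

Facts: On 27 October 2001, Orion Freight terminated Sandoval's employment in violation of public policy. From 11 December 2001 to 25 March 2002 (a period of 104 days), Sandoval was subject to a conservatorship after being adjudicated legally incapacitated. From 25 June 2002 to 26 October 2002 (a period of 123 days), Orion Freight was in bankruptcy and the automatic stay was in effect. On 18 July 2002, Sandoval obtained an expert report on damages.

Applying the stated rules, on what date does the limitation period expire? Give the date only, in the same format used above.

9 February 2003

The claim accrued on 27 October 2001, the date of the act.
The untolled deadline — 8 months after 27 October 2001 — is 27 June 2002.
The plaintiff's legal incapacity from 11 December 2001 to 25 March 2002 tolled the period for 104 days, extending the deadline to 9 October 2002.
The automatic bankruptcy stay from 25 June 2002 to 26 October 2002 tolled the period for 123 days, extending the deadline to 9 February 2003.
The other events in the timeline have no effect on the limitation period under the stated rules.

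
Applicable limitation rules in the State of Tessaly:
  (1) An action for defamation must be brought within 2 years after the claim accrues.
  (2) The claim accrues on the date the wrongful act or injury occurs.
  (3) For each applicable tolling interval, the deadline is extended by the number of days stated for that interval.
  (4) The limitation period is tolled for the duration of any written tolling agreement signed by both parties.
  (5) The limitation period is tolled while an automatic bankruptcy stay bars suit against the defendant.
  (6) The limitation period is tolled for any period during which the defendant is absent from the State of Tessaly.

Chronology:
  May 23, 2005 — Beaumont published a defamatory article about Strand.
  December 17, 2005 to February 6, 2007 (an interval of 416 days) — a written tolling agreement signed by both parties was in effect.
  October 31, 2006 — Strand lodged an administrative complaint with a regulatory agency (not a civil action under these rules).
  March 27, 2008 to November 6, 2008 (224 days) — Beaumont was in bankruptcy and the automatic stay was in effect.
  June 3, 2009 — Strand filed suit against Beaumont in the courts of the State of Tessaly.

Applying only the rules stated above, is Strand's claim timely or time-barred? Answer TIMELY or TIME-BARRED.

TIME-BARRED

The claim accrued on May 23, 2005, when the wrongful act occurred.
Adding the 2 years base period to May 23, 2005 gives a deadline of May 23, 2007, before any tolling.
The period was tolled for 416 days by the written tolling agreement (December 17, 2005 to February 6, 2007), pushing the deadline to July 12, 2008.
Because the automatic bankruptcy stay ran from March 27, 2008 to November 6, 2008, the deadline is extended by 224 days to February 21, 2009.
The other events in the timeline have no effect on the limitation period under the stated rules.
The June 3, 2009 filing falls after the February 21, 2009 deadline; the claim is time-barred.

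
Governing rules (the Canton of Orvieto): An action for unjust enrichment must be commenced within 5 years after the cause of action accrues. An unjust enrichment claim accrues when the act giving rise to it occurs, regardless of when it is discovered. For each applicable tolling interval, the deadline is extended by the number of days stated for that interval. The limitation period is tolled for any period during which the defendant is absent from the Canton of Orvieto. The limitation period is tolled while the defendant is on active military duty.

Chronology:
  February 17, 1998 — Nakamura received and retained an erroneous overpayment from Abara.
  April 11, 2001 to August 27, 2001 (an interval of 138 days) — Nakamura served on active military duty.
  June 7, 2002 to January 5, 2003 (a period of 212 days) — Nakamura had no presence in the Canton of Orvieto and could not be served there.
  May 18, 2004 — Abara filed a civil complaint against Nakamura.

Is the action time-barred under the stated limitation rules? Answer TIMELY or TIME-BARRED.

The limitation period began to run on February 17, 1998.
Adding the 5 years base period to February 17, 1998 gives a deadline of February 17, 2003, before any tolling.
The defendant's active military service from April 11, 2001 to August 27, 2001 tolled the period for 138 days, extending the deadline to July 5, 2003.
The period was tolled for 212 days by the defendant's absence from the jurisdiction (June 7, 2002 to January 5, 2003), pushing the deadline to February 2, 2004.
Abara filed on May 18, 2004, after the February 2, 2004 deadline, so the action is time-barred.

TIME-BARRED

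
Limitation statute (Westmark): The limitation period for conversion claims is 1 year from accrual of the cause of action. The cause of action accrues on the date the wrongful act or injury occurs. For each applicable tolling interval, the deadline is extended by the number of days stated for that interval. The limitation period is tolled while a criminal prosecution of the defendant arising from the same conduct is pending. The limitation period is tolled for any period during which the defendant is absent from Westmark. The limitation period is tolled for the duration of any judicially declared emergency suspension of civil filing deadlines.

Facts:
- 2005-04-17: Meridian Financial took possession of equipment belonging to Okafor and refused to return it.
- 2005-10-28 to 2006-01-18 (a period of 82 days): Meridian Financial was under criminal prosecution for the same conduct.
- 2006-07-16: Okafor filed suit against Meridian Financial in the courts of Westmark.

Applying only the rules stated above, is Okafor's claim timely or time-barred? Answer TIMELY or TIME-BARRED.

The cause of action accrued on 2005-04-17, the date of the act.
Adding the 1 year base period to 2005-04-17 gives a deadline of 2006-04-17, before any tolling.
Because the pending criminal prosecution ran from 2005-10-28 to 2006-01-18, the deadline is extended by 82 days to 2006-07-08.
Filing on 2006-07-16 missed the 2006-07-08 deadline — the action is time-barred.

TIME-BARRED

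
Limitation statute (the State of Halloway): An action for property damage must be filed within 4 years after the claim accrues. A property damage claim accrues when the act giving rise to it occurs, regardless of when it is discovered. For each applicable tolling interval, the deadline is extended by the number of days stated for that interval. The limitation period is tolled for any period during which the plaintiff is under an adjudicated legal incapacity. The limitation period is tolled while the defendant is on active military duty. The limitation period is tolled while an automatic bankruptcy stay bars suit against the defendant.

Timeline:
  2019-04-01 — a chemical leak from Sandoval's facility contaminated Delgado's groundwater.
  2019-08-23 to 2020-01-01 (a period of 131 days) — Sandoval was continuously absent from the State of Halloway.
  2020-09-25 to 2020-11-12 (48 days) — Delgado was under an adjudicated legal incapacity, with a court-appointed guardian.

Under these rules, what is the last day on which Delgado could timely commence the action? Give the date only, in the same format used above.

The limitation period began to run on 2019-04-01.
4 years from 2019-04-01 is 2023-04-01.
Because the plaintiff's legal incapacity ran from 2020-09-25 to 2020-11-12, the deadline is extended by 48 days to 2023-05-19.
No stated provision tolls the period for the defendant's absence, so the interval from 2019-08-23 to 2020-01-01 has no effect on the deadline.

2023-05-19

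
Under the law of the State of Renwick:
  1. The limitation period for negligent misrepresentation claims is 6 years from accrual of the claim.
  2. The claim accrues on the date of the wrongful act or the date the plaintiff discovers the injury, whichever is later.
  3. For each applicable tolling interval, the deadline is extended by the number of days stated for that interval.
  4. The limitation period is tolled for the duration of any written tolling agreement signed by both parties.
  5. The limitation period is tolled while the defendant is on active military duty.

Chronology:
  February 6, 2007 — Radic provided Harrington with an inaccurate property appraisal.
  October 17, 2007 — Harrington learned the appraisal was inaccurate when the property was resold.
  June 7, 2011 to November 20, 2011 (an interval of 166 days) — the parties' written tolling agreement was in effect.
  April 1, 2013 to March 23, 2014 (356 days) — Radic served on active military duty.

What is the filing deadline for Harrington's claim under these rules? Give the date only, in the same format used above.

Taking the later of the act (February 6, 2007) and discovery (October 17, 2007), the claim accrued on October 17, 2007.
6 years from October 17, 2007 is October 17, 2013.
Because the written tolling agreement ran from June 7, 2011 to November 20, 2011, the deadline is extended by 166 days to April 1, 2014.
The defendant's active military service from April 1, 2013 to March 23, 2014 tolled the period for 356 days, extending the deadline to March 23, 2015.

March 23, 2015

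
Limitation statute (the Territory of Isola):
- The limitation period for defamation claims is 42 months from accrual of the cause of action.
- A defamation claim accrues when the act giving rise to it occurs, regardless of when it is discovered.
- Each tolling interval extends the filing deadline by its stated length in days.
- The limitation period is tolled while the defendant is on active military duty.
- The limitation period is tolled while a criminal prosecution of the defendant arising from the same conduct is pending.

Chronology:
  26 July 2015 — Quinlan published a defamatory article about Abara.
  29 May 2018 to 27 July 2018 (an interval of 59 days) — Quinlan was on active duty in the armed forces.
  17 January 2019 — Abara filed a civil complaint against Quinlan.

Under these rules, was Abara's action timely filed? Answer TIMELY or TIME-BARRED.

TIMELY

The cause of action accrued on 26 July 2015, the date of the act.
42 months from 26 July 2015 is 26 January 2019.
Because the defendant's active military service ran from 29 May 2018 to 27 July 2018, the deadline is extended by 59 days to 26 March 2019.
Filing on 17 January 2019 beat the 26 March 2019 deadline — the action is timely.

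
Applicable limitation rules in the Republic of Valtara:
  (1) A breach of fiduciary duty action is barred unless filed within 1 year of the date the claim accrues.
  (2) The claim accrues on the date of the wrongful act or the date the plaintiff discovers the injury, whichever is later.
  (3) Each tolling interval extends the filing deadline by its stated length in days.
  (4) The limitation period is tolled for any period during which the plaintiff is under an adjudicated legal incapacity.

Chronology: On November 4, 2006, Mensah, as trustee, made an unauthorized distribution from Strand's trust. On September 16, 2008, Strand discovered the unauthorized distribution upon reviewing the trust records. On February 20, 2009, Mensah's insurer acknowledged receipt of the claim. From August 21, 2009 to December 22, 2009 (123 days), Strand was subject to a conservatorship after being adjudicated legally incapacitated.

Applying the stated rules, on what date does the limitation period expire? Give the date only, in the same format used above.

January 17, 2010

Taking the later of the act (November 4, 2006) and discovery (September 16, 2008), the claim accrued on September 16, 2008.
1 year from September 16, 2008 is September 16, 2009.
The plaintiff's legal incapacity from August 21, 2009 to December 22, 2009 tolled the period for 123 days, extending the deadline to January 17, 2010.
Nothing else in the chronology tolls or restarts the period.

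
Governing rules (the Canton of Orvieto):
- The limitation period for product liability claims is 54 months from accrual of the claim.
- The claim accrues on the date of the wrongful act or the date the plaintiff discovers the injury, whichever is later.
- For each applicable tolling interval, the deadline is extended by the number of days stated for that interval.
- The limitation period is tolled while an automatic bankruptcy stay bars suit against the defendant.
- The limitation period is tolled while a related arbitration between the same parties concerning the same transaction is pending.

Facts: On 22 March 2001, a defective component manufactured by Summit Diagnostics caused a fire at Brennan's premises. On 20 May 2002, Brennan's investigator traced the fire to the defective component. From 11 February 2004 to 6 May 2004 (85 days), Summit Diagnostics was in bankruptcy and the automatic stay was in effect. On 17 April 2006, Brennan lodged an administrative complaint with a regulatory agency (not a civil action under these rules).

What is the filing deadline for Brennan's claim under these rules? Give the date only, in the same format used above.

The claim accrued on 20 May 2002 — the later of the 22 March 2001 act and the 20 May 2002 discovery.
54 months from 20 May 2002 is 20 November 2006.
The automatic bankruptcy stay from 11 February 2004 to 6 May 2004 tolled the period for 85 days, extending the deadline to 13 February 2007.
None of the other events listed affects the running of the period under the stated rules.

13 February 2007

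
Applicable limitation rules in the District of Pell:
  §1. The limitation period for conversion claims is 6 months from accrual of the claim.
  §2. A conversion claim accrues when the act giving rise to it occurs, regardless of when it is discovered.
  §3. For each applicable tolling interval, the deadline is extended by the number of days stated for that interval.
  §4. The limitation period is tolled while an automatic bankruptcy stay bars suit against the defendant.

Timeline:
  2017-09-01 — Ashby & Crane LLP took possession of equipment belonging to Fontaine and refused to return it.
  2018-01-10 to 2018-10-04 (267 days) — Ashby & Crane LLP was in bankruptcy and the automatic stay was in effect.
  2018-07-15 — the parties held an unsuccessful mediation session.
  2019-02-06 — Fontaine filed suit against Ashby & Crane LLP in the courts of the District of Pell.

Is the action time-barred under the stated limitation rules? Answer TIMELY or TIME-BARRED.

The limitation period began to run on 2017-09-01.
6 months from 2017-09-01 is 2018-03-01.
Because the automatic bankruptcy stay ran from 2018-01-10 to 2018-10-04, the deadline is extended by 267 days to 2018-11-23.
The other events in the timeline have no effect on the limitation period under the stated rules.
Fontaine filed on 2019-02-06, after the 2018-11-23 deadline, so the action is time-barred.

TIME-BARRED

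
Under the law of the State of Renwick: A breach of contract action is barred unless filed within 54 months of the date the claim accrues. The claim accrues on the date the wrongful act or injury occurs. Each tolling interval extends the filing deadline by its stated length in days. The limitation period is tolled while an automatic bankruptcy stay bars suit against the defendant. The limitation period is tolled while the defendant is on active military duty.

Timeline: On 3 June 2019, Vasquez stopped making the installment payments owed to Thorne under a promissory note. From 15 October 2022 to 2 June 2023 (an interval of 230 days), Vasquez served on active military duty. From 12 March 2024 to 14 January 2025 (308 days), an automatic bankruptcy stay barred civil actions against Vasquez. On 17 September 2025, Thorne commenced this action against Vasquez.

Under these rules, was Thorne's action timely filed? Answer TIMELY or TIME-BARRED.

The limitation period began to run on 3 June 2019.
The untolled deadline — 54 months after 3 June 2019 — is 3 December 2023.
The period was tolled for 230 days by the defendant's active military service (15 October 2022 to 2 June 2023), pushing the deadline to 20 July 2024.
Because the automatic bankruptcy stay ran from 12 March 2024 to 14 January 2025, the deadline is extended by 308 days to 24 May 2025.
Filing on 17 September 2025 missed the 24 May 2025 deadline — the action is time-barred.

TIME-BARRED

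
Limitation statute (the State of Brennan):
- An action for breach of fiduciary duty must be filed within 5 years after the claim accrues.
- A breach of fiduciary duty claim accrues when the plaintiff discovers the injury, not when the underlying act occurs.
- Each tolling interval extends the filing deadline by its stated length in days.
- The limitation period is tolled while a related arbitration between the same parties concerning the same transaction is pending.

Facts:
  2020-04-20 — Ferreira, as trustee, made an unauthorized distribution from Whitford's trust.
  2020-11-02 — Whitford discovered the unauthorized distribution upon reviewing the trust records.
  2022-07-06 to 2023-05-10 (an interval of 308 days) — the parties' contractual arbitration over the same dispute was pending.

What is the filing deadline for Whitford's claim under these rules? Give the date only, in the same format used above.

2026-09-06

Accrual is tied to discovery, so the period began on 2020-11-02 rather than on 2020-04-20 when the act occurred.
5 years from 2020-11-02 is 2025-11-02.
The period was tolled for 308 days by the pending related arbitration (2022-07-06 to 2023-05-10), pushing the deadline to 2026-09-06.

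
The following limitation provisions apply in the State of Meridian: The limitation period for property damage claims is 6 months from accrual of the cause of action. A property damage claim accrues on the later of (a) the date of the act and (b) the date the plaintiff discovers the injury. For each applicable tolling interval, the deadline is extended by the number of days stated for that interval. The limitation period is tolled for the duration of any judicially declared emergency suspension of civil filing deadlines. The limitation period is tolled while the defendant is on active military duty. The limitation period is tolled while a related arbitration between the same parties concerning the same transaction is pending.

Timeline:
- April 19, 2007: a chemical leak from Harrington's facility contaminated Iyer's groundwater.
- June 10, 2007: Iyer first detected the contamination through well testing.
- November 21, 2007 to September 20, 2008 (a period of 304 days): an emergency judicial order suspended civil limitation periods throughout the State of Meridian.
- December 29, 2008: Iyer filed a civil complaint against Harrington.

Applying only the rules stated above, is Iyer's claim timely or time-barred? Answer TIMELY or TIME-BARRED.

TIME-BARRED

The claim accrued on June 10, 2007 — the later of the April 19, 2007 act and the June 10, 2007 discovery.
Adding the 6 months base period to June 10, 2007 gives a deadline of December 10, 2007, before any tolling.
Because the emergency suspension of filing deadlines ran from November 21, 2007 to September 20, 2008, the deadline is extended by 304 days to October 9, 2008.
Filing on December 29, 2008 missed the October 9, 2008 deadline — the action is time-barred.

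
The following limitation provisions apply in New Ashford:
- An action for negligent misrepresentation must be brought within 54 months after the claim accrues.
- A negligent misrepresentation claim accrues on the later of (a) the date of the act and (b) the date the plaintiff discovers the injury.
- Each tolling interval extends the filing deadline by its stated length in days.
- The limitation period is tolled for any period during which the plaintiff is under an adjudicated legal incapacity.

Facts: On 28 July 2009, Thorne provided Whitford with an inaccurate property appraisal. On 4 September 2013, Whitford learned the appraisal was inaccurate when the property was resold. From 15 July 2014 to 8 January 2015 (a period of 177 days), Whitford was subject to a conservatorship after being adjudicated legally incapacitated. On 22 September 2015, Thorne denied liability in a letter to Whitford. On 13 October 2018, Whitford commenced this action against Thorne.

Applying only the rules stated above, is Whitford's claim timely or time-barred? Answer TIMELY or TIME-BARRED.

TIME-BARRED

Because discovery on 4 September 2013 post-dates the 28 July 2009 act, accrual under the later-of rule falls on 4 September 2013.
Adding the 54 months base period to 4 September 2013 gives a deadline of 4 March 2018, before any tolling.
Because the plaintiff's legal incapacity ran from 15 July 2014 to 8 January 2015, the deadline is extended by 177 days to 28 August 2018.
None of the other events listed affects the running of the period under the stated rules.
Whitford filed on 13 October 2018, after the 28 August 2018 deadline, so the action is time-barred.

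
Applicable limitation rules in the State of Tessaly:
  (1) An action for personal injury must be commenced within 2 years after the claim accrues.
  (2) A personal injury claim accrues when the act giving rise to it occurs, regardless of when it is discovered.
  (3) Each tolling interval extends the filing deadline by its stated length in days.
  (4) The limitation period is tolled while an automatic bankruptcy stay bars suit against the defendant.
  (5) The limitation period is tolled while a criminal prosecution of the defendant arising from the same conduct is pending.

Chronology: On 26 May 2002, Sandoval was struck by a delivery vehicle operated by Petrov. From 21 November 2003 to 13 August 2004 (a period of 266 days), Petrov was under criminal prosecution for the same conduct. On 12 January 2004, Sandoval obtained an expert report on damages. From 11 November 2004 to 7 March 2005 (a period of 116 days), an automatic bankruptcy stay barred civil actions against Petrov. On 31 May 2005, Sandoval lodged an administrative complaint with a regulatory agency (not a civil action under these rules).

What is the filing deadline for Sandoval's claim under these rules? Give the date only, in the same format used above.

12 June 2005

The claim accrued on 26 May 2002, when the wrongful act occurred.
Adding the 2 years base period to 26 May 2002 gives a deadline of 26 May 2004, before any tolling.
The pending criminal prosecution from 21 November 2003 to 13 August 2004 tolled the period for 266 days, extending the deadline to 16 February 2005.
Because the automatic bankruptcy stay ran from 11 November 2004 to 7 March 2005, the deadline is extended by 116 days to 12 June 2005.
The other events in the timeline have no effect on the limitation period under the stated rules.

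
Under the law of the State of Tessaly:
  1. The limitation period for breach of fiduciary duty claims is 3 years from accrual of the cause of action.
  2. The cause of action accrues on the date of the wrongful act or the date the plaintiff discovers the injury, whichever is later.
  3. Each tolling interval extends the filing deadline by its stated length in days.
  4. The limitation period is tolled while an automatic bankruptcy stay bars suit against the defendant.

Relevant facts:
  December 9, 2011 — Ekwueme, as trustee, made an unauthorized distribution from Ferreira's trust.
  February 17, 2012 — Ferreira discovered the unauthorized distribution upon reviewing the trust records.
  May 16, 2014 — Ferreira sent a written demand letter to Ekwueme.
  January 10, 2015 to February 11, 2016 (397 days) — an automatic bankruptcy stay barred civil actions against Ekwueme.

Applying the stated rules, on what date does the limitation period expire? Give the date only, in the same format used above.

March 20, 2016

Taking the later of the act (December 9, 2011) and discovery (February 17, 2012), the claim accrued on February 17, 2012.
The untolled deadline — 3 years after February 17, 2012 — is February 17, 2015.
The automatic bankruptcy stay from January 10, 2015 to February 11, 2016 tolled the period for 397 days, extending the deadline to March 20, 2016.
The other events in the timeline have no effect on the limitation period under the stated rules.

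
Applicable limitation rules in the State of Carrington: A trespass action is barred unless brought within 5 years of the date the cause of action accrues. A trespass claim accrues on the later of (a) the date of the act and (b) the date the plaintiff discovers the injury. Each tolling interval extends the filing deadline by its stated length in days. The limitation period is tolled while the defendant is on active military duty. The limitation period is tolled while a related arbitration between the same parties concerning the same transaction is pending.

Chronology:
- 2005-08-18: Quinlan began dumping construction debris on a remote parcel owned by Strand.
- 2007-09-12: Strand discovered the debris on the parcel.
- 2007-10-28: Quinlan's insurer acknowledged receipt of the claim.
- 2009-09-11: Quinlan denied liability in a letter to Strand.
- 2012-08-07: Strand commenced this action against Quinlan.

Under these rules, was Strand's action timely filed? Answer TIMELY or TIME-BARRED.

Because discovery on 2007-09-12 post-dates the 2005-08-18 act, accrual under the later-of rule falls on 2007-09-12.
5 years from 2007-09-12 is 2012-09-12.
Nothing else in the chronology tolls or restarts the period.
The 2012-08-07 filing precedes the 2012-09-12 deadline; the claim is timely.

TIMELY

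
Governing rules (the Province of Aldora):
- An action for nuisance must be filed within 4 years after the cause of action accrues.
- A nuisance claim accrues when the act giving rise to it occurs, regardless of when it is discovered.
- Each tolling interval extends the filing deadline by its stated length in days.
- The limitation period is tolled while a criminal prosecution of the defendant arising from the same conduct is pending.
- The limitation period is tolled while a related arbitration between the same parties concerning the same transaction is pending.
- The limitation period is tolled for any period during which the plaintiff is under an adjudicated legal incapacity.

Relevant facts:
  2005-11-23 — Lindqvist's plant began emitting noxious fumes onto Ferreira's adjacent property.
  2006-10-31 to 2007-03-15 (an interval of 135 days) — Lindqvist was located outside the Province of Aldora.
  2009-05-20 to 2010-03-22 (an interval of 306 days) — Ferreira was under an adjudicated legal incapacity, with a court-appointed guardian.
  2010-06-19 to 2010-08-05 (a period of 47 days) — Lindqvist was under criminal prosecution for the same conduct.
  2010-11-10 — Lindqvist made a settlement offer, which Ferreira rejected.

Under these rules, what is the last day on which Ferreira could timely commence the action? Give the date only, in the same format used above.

2010-11-11

The claim accrued on 2005-11-23, when the wrongful act occurred.
4 years from 2005-11-23 is 2009-11-23.
Because the plaintiff's legal incapacity ran from 2009-05-20 to 2010-03-22, the deadline is extended by 306 days to 2010-09-25.
Because the pending criminal prosecution ran from 2010-06-19 to 2010-08-05, the deadline is extended by 47 days to 2010-11-11.
No stated provision tolls the period for the defendant's absence, so the interval from 2006-10-31 to 2007-03-15 has no effect on the deadline.
None of the other events listed affects the running of the period under the stated rules.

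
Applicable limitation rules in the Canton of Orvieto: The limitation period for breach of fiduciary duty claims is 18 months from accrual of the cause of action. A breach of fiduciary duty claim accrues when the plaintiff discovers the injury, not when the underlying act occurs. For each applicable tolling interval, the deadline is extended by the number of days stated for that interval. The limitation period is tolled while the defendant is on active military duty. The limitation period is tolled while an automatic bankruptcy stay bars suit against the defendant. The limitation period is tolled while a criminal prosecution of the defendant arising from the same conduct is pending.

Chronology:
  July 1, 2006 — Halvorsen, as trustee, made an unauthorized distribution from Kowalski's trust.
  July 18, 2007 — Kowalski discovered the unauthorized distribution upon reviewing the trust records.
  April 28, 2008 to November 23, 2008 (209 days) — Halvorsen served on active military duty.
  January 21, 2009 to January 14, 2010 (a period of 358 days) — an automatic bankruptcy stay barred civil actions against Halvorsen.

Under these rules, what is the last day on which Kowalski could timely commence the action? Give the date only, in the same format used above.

August 8, 2010

Accrual is tied to discovery, so the period began on July 18, 2007 rather than on July 1, 2006 when the act occurred.
18 months from July 18, 2007 is January 18, 2009.
The period was tolled for 209 days by the defendant's active military service (April 28, 2008 to November 23, 2008), pushing the deadline to August 15, 2009.
Because the automatic bankruptcy stay ran from January 21, 2009 to January 14, 2010, the deadline is extended by 358 days to August 8, 2010.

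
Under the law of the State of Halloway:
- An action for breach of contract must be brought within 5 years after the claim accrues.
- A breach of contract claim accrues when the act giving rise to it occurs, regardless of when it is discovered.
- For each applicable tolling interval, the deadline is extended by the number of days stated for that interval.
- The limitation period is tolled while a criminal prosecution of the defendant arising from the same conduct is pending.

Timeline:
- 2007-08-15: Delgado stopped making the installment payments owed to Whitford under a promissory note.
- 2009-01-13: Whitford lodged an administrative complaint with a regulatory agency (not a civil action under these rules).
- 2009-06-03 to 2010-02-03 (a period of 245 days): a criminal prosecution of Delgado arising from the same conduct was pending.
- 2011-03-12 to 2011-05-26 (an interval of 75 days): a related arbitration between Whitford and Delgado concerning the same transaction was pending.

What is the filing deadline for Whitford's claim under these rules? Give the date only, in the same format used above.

The claim accrued on 2007-08-15, the date of the act.
5 years from 2007-08-15 is 2012-08-15.
The pending criminal prosecution from 2009-06-03 to 2010-02-03 tolled the period for 245 days, extending the deadline to 2013-04-17.
Although a pending arbitration ran from 2011-03-12 to 2011-05-26, the stated rules do not make that a tolling event, so it is disregarded.
Nothing else in the chronology tolls or restarts the period.

2013-04-17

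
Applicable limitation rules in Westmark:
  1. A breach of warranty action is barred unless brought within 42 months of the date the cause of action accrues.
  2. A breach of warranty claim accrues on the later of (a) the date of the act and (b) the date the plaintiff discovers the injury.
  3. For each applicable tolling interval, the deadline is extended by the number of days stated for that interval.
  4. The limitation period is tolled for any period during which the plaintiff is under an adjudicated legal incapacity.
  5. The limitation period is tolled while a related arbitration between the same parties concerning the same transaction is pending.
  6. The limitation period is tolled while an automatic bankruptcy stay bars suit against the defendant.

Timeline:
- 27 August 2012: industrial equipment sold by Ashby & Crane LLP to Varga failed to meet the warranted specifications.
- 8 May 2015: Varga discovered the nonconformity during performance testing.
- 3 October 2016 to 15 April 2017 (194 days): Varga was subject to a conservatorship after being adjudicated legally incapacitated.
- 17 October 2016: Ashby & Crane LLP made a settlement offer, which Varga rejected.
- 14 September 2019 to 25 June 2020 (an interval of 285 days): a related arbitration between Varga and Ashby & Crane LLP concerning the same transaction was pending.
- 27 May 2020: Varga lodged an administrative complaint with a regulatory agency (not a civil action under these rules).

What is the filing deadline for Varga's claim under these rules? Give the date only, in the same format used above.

Because discovery on 8 May 2015 post-dates the 27 August 2012 act, accrual under the later-of rule falls on 8 May 2015.
The untolled deadline — 42 months after 8 May 2015 — is 8 November 2018.
The plaintiff's legal incapacity from 3 October 2016 to 15 April 2017 tolled the period for 194 days, extending the deadline to 21 May 2019.
The pending related arbitration starting 14 September 2019 came too late — the period had run on 21 May 2019 — and so does not extend the deadline.
None of the other events listed affects the running of the period under the stated rules.

21 May 2019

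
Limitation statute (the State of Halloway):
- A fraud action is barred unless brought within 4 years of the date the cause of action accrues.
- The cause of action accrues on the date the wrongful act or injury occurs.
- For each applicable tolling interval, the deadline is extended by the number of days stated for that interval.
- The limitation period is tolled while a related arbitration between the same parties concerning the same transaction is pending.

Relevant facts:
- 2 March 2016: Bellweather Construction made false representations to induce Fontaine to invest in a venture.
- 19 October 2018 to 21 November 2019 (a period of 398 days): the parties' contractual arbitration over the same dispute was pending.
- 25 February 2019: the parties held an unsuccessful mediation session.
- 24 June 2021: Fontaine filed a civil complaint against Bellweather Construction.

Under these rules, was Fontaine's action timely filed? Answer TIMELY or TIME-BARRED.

The limitation period began to run on 2 March 2016.
Adding the 4 years base period to 2 March 2016 gives a deadline of 2 March 2020, before any tolling.
The period was tolled for 398 days by the pending related arbitration (19 October 2018 to 21 November 2019), pushing the deadline to 4 April 2021.
None of the other events listed affects the running of the period under the stated rules.
Filing on 24 June 2021 missed the 4 April 2021 deadline — the action is time-barred.

TIME-BARRED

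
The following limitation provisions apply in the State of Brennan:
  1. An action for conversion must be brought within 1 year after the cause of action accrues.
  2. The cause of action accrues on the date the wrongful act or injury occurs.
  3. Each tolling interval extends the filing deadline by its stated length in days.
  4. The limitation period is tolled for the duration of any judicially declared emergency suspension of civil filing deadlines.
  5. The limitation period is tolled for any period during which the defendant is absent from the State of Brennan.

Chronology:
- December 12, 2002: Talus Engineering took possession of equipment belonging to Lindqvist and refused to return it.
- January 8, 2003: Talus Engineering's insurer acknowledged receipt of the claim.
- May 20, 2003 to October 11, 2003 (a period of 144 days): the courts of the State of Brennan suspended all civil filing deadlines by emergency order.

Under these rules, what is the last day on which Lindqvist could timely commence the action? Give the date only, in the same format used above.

May 4, 2004

The cause of action accrued on December 12, 2002, the date of the act.
1 year from December 12, 2002 is December 12, 2003.
Because the emergency suspension of filing deadlines ran from May 20, 2003 to October 11, 2003, the deadline is extended by 144 days to May 4, 2004.
None of the other events listed affects the running of the period under the stated rules.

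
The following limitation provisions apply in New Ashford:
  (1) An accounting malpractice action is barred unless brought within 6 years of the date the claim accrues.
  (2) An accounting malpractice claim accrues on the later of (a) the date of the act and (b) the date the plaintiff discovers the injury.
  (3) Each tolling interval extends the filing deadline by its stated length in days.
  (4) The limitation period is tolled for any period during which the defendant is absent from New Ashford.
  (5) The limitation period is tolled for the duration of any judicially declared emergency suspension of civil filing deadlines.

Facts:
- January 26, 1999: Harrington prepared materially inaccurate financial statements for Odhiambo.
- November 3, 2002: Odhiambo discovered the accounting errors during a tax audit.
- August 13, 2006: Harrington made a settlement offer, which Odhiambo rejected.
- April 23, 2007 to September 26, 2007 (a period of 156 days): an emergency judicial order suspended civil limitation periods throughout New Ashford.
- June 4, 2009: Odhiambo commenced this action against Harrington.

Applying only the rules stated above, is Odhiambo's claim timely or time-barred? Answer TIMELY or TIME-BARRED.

TIME-BARRED

Because discovery on November 3, 2002 post-dates the January 26, 1999 act, accrual under the later-of rule falls on November 3, 2002.
The untolled deadline — 6 years after November 3, 2002 — is November 3, 2008.
The emergency suspension of filing deadlines from April 23, 2007 to September 26, 2007 tolled the period for 156 days, extending the deadline to April 8, 2009.
None of the other events listed affects the running of the period under the stated rules.
The June 4, 2009 filing falls after the April 8, 2009 deadline; the claim is time-barred.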